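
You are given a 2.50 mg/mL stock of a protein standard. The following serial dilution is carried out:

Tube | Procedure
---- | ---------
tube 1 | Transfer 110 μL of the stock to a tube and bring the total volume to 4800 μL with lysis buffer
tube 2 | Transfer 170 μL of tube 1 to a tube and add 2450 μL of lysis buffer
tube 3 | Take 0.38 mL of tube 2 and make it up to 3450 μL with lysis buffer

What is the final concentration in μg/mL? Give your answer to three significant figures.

0.409 μg/mL

Step 1: 110 μL brought to 4800 μL → factor 4800/110 = 43.636
Step 2: 170 μL + 2450 μL = 2620 μL total → factor 2620/170 = 15.412
Step 3: 0.38 mL brought to 3450 μL → factor 3.45/0.38 = 9.0789
Overall dilution factor = 43.636 × 15.412 × 9.0789 = 6105.7
Final = 2.50 mg/mL / 6105.7 = 0.0004095 mg/mL = 0.409 μg/mL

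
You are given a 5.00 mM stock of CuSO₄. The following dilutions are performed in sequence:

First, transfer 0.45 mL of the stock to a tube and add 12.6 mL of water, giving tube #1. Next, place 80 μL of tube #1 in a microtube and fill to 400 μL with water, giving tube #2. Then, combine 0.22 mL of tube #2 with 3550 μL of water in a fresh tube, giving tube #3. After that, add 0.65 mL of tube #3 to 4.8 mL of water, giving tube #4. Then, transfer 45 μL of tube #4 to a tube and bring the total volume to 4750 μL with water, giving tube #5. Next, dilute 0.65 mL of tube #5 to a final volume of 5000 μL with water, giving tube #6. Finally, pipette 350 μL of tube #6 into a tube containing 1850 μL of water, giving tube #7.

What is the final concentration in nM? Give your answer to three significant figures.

Step 1: 0.45 mL + 12.6 mL = 13.05 mL total → factor 13.05/0.45 = 29
Step 2: 80 μL brought to 400 μL → factor 400/80 = 5
Step 3: 0.22 mL + 3550 μL = 3.77 mL total → factor 3.77/0.22 = 17.136
Step 4: 0.65 mL + 4.8 mL = 5.45 mL total → factor 5.45/0.65 = 8.3846
Step 5: 45 μL brought to 4750 μL → factor 4750/45 = 105.56
Step 6: 0.65 mL brought to 5000 μL → factor 5/0.65 = 7.6923
Step 7: 350 μL + 1850 μL = 2200 μL total → factor 2200/350 = 6.2857
Overall dilution factor = 29 × 5 × 17.136 × 8.3846 × 105.56 × 7.6923 × 6.2857 = 1.0633 × 10^8
Final = 5.00 mM / 1.0633 × 10^8 = 4.702 × 10^-8 mM = 0.0470 nM

0.0470 nM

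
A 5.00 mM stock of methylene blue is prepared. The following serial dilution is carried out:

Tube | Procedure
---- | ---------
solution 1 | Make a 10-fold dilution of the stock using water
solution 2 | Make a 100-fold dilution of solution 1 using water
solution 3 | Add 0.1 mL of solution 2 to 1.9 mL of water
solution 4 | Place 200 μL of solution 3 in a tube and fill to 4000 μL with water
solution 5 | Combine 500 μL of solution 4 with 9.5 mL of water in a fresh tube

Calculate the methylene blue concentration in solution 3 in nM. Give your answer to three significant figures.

Step 1: 10-fold → factor 10
Step 2: 100-fold → factor 100
Step 3: 0.1 mL + 1.9 mL = 2 mL total → factor 2/0.1 = 20
Dilution factor through solution 3 = 10 × 100 × 20 = 20000
[solution 3] = 5.00 mM / 20000 = 0.0002500 mM = 250 nM

250 nM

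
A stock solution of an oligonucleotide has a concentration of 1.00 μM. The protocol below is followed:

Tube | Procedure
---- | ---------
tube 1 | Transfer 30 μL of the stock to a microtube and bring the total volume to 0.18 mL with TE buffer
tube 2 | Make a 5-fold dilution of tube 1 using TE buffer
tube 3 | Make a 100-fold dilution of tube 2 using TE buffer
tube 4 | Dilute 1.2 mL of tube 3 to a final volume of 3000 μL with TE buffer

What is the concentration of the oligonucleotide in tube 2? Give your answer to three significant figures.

0.0333 μM

Step 1: 30 μL brought to 0.18 mL → factor 180/30 = 6
Step 2: 5-fold → factor 5
Dilution factor through tube 2 = 6 × 5 = 30
[tube 2] = 1.00 μM / 30 = 0.0333 μM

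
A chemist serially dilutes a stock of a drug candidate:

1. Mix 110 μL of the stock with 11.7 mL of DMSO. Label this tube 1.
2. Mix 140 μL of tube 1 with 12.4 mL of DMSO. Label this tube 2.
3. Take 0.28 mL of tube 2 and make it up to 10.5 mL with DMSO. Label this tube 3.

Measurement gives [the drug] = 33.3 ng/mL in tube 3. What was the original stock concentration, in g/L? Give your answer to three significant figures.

12.0 g/L

Step 1: 110 μL + 11.7 mL = 11810 μL total → factor 11810/110 = 107.36
Step 2: 140 μL + 12.4 mL = 12540 μL total → factor 12540/140 = 89.571
Step 3: 0.28 mL brought to 10.5 mL → factor 10.5/0.28 = 37.5
Overall dilution factor = 107.36 × 89.571 × 37.5 = 3.6063 × 10^5
Stock = 33.3 ng/mL × 3.6063 × 10^5 = 1.201 × 10^7 ng/mL = 12.0 g/L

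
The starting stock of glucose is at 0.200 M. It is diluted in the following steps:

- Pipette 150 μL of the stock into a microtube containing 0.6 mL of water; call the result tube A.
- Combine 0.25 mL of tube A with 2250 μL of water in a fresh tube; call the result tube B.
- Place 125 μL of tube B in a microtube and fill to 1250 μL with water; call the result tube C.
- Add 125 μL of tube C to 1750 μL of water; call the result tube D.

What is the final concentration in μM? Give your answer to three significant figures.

26.7 μM

Step 1: 150 μL + 0.6 mL = 750 μL total → factor 750/150 = 5
Step 2: 0.25 mL + 2250 μL = 2.5 mL total → factor 2.5/0.25 = 10
Step 3: 125 μL brought to 1250 μL → factor 1250/125 = 10
Step 4: 125 μL + 1750 μL = 1875 μL total → factor 1875/125 = 15
Overall dilution factor = 5 × 10 × 10 × 15 = 7500
Final = 0.200 M / 7500 = 2.667 × 10^-5 M = 26.7 μM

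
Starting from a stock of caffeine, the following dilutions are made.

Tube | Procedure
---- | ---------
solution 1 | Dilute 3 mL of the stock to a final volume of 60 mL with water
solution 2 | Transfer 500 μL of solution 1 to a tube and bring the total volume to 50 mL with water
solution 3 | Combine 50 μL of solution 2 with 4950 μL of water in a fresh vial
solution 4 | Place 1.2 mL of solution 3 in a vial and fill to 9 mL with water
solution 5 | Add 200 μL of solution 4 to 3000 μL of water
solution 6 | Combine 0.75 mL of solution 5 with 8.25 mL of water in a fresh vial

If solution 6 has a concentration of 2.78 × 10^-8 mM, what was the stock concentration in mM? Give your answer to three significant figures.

8.01 mM

Step 1: 3 mL brought to 60 mL → factor 60/3 = 20
Step 2: 500 μL brought to 50 mL → factor 50000/500 = 100
Step 3: 50 μL + 4950 μL = 5000 μL total → factor 5000/50 = 100
Step 4: 1.2 mL brought to 9 mL → factor 9/1.2 = 7.5
Step 5: 200 μL + 3000 μL = 3200 μL total → factor 3200/200 = 16
Step 6: 0.75 mL + 8.25 mL = 9 mL total → factor 9/0.75 = 12
Overall dilution factor = 20 × 100 × 100 × 7.5 × 16 × 12 = 2.88 × 10^8
Stock = 2.78 × 10^-8 mM × 2.88 × 10^8 = 8.01 mM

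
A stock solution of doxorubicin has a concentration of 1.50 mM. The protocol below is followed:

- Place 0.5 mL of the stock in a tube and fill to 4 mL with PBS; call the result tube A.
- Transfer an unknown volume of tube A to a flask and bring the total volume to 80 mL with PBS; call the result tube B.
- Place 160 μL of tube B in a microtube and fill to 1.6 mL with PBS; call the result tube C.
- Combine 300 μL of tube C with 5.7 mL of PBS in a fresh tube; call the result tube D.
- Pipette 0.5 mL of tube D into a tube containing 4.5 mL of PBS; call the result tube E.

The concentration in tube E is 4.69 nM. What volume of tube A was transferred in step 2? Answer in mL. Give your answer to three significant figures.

4.00 mL

Step 1: 0.5 mL brought to 4 mL → factor 4/0.5 = 8
Step 2: v brought to 80 mL → factor = 80 mL/v
Step 3: 160 μL brought to 1.6 mL → factor 1600/160 = 10
Step 4: 300 μL + 5.7 mL = 6000 μL total → factor 6000/300 = 20
Step 5: 0.5 mL + 4.5 mL = 5 mL total → factor 5/0.5 = 10
Product of known-step factors = 16000
Overall factor = 1.50 mM / (4.69 nM) = 3.1983 × 10^5
Step-2 factor = 3.1983 × 10^5 / 16000 = 19.989
v = 80 mL / 19.989 = 4.00 mL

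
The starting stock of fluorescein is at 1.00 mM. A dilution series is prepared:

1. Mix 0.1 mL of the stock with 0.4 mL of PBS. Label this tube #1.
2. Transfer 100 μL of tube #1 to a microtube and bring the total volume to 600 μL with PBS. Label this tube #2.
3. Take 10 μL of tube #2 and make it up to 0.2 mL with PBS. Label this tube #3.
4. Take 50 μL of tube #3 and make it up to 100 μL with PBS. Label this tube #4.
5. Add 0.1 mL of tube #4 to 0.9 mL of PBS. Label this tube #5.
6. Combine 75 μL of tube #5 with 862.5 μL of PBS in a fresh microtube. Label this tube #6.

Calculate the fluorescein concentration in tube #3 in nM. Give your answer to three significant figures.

Step 1: 0.1 mL + 0.4 mL = 0.5 mL total → factor 0.5/0.1 = 5
Step 2: 100 μL brought to 600 μL → factor 600/100 = 6
Step 3: 10 μL brought to 0.2 mL → factor 200/10 = 20
Dilution factor through tube #3 = 5 × 6 × 20 = 600
[tube #3] = 1.00 mM / 600 = 0.001667 mM = 1.67 × 10^3 nM

1.67 × 10^3 nM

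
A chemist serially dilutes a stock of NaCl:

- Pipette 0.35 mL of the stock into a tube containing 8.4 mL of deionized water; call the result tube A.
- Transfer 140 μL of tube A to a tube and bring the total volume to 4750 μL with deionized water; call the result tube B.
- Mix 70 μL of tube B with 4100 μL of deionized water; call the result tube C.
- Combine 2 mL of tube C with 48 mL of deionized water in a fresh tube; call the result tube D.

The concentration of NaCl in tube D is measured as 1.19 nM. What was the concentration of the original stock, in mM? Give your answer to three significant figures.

Step 1: 0.35 mL + 8.4 mL = 8.75 mL total → factor 8.75/0.35 = 25
Step 2: 140 μL brought to 4750 μL → factor 4750/140 = 33.929
Step 3: 70 μL + 4100 μL = 4170 μL total → factor 4170/70 = 59.571
Step 4: 2 mL + 48 mL = 50 mL total → factor 50/2 = 25
Overall dilution factor = 25 × 33.929 × 59.571 × 25 = 1.2632 × 10^6
Stock = 1.19 nM × 1.2632 × 10^6 = 1.503 × 10^6 nM = 1.50 mM

1.50 mM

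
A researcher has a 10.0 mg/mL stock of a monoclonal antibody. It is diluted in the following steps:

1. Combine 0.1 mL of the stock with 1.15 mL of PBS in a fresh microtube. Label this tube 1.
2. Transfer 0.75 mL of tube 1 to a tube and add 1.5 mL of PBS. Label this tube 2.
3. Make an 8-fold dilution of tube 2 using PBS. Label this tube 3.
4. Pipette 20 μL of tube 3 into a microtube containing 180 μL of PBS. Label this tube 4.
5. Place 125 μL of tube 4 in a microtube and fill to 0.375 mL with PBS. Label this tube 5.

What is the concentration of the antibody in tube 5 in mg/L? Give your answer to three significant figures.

Step 1: 0.1 mL + 1.15 mL = 1.25 mL total → factor 1.25/0.1 = 12.5
Step 2: 0.75 mL + 1.5 mL = 2.25 mL total → factor 2.25/0.75 = 3
Step 3: 8-fold → factor 8
Step 4: 20 μL + 180 μL = 200 μL total → factor 200/20 = 10
Step 5: 125 μL brought to 0.375 mL → factor 375/125 = 3
Overall dilution factor = 12.5 × 3 × 8 × 10 × 3 = 9000
Final = 10.0 mg/mL / 9000 = 0.001111 mg/mL = 1.11 mg/L

1.11 mg/L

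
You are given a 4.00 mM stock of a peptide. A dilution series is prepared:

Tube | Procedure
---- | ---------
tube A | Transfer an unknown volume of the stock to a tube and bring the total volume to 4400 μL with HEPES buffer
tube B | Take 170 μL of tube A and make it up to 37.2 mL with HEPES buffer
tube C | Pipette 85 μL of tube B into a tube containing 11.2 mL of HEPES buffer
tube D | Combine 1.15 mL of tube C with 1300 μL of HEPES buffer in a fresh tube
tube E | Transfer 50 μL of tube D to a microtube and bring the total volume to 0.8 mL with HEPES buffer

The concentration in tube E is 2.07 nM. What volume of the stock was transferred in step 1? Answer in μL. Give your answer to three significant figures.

Step 1: v brought to 4400 μL → factor = 4400 μL/v
Step 2: 170 μL brought to 37.2 mL → factor 37200/170 = 218.82
Step 3: 85 μL + 11.2 mL = 11285 μL total → factor 11285/85 = 132.76
Step 4: 1.15 mL + 1300 μL = 2.45 mL total → factor 2.45/1.15 = 2.1304
Step 5: 50 μL brought to 0.8 mL → factor 800/50 = 16
Product of known-step factors = 9.903 × 10^5
Overall factor = 4.00 mM / (2.07 nM) = 1.9324 × 10^6
Step-1 factor = 1.9324 × 10^6 / 9.903 × 10^5 = 1.9513
v = 4400 μL / 1.9513 = 2.25 × 10^3 μL

2.25 × 10^3 μL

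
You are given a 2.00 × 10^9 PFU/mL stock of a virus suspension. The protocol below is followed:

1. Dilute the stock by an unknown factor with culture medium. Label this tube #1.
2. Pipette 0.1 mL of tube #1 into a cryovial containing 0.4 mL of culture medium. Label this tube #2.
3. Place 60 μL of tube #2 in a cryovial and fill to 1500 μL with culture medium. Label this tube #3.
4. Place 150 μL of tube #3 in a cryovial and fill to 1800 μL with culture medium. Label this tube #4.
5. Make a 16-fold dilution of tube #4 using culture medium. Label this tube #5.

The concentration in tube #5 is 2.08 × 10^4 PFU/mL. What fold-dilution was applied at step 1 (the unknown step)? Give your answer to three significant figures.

4.01-fold

Step 1: unknown factor x
Step 2: 0.1 mL + 0.4 mL = 0.5 mL total → factor 0.5/0.1 = 5
Step 3: 60 μL brought to 1500 μL → factor 1500/60 = 25
Step 4: 150 μL brought to 1800 μL → factor 1800/150 = 12
Step 5: 16-fold → factor 16
Product of known-step factors = 24000
Overall factor = 2.00 × 10^9 PFU/mL / (2.08 × 10^4 PFU/mL) = 96154
x = 96154 / 24000 = 4.01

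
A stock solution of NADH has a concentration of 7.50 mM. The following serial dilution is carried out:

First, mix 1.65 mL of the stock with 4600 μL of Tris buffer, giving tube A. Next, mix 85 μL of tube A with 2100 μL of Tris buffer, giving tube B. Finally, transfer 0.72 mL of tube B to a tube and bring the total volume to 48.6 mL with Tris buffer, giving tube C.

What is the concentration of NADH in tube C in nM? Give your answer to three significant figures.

Step 1: 1.65 mL + 4600 μL = 6.25 mL total → factor 6.25/1.65 = 3.7879
Step 2: 85 μL + 2100 μL = 2185 μL total → factor 2185/85 = 25.706
Step 3: 0.72 mL brought to 48.6 mL → factor 48.6/0.72 = 67.5
Overall dilution factor = 3.7879 × 25.706 × 67.5 = 6572.5
Final = 7.50 mM / 6572.5 = 0.001141 mM = 1.14 × 10^3 nM

1.14 × 10^3 nM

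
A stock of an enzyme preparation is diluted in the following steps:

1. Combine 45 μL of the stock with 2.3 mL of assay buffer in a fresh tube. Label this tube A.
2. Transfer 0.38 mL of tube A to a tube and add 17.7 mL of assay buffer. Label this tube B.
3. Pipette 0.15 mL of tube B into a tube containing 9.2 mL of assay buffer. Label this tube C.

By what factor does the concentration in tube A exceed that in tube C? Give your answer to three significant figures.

2.97 × 10^3

Step 1: 45 μL + 2.3 mL = 2345 μL total → factor 2345/45 = 52.111
Step 2: 0.38 mL + 17.7 mL = 18.08 mL total → factor 18.08/0.38 = 47.579
Step 3: 0.15 mL + 9.2 mL = 9.35 mL total → factor 9.35/0.15 = 62.333
Dilution factor to tube A = 52.111; to tube C = 1.5455 × 10^5
[tube A]/[tube C] = (factor to tube C)/(factor to tube A) = 1.5455 × 10^5/52.111 = 2.97 × 10^3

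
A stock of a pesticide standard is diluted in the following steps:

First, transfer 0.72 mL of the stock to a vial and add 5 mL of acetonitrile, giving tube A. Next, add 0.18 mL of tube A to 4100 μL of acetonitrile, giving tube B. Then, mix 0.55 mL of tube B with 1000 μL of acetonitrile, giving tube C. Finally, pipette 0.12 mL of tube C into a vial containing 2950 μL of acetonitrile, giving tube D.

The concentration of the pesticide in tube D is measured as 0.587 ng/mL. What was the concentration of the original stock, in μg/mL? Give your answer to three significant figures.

7.99 μg/mL

Step 1: 0.72 mL + 5 mL = 5.72 mL total → factor 5.72/0.72 = 7.9444
Step 2: 0.18 mL + 4100 μL = 4.28 mL total → factor 4.28/0.18 = 23.778
Step 3: 0.55 mL + 1000 μL = 1.55 mL total → factor 1.55/0.55 = 2.8182
Step 4: 0.12 mL + 2950 μL = 3.07 mL total → factor 3.07/0.12 = 25.583
Overall dilution factor = 7.9444 × 23.778 × 2.8182 × 25.583 = 13619
Stock = 0.587 ng/mL × 13619 = 7995 ng/mL = 7.99 μg/mL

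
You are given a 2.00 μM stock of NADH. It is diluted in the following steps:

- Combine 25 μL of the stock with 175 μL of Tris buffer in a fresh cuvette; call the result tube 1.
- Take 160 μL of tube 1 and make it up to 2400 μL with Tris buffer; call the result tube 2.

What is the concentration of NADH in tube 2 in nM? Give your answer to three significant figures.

Step 1: 25 μL + 175 μL = 200 μL total → factor 200/25 = 8
Step 2: 160 μL brought to 2400 μL → factor 2400/160 = 15
Overall dilution factor = 8 × 15 = 120
Final = 2.00 μM / 120 = 0.01667 μM = 16.7 nM

16.7 nM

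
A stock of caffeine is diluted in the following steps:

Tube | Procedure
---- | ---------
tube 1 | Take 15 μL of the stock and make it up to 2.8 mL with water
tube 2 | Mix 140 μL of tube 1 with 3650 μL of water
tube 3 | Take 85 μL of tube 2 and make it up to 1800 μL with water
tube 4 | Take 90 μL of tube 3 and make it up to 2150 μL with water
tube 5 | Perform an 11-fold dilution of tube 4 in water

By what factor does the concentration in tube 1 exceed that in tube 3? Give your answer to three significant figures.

Step 1: 15 μL brought to 2.8 mL → factor 2800/15 = 186.67
Step 2: 140 μL + 3650 μL = 3790 μL total → factor 3790/140 = 27.071
Step 3: 85 μL brought to 1800 μL → factor 1800/85 = 21.176
Dilution factor to tube 1 = 186.67; to tube 3 = 1.0701 × 10^5
[tube 1]/[tube 3] = (factor to tube 3)/(factor to tube 1) = 1.0701 × 10^5/186.67 = 573

573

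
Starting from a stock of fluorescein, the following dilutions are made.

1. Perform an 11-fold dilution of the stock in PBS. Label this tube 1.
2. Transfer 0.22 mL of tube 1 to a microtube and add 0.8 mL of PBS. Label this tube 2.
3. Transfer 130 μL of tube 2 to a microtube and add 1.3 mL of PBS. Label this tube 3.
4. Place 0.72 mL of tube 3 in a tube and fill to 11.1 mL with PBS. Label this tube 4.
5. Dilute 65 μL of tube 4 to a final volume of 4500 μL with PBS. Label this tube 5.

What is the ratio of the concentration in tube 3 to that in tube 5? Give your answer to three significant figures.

1.07 × 10^3

Step 1: 11-fold → factor 11
Step 2: 0.22 mL + 0.8 mL = 1.02 mL total → factor 1.02/0.22 = 4.6364
Step 3: 130 μL + 1.3 mL = 1430 μL total → factor 1430/130 = 11
Step 4: 0.72 mL brought to 11.1 mL → factor 11.1/0.72 = 15.417
Step 5: 65 μL brought to 4500 μL → factor 4500/65 = 69.231
Dilution factor to tube 3 = 561; to tube 5 = 5.9876 × 10^5
[tube 3]/[tube 5] = (factor to tube 5)/(factor to tube 3) = 5.9876 × 10^5/561 = 1.07 × 10^3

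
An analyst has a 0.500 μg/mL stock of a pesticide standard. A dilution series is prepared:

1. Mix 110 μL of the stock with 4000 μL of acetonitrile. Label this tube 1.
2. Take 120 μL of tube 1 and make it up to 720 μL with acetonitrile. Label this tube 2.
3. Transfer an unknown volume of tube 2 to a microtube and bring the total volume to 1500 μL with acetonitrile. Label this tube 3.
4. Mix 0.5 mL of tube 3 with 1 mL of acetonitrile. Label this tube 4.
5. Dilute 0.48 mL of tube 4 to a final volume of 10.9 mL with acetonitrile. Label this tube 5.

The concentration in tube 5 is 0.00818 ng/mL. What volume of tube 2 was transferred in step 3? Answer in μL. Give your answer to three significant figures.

375 μL

Step 1: 110 μL + 4000 μL = 4110 μL total → factor 4110/110 = 37.364
Step 2: 120 μL brought to 720 μL → factor 720/120 = 6
Step 3: v brought to 1500 μL → factor = 1500 μL/v
Step 4: 0.5 mL + 1 mL = 1.5 mL total → factor 1.5/0.5 = 3
Step 5: 0.48 mL brought to 10.9 mL → factor 10.9/0.48 = 22.708
Product of known-step factors = 15272
Overall factor = 0.500 μg/mL / (0.00818 ng/mL) = 61125
Step-3 factor = 61125 / 15272 = 4.0023
v = 1500 μL / 4.0023 = 375 μL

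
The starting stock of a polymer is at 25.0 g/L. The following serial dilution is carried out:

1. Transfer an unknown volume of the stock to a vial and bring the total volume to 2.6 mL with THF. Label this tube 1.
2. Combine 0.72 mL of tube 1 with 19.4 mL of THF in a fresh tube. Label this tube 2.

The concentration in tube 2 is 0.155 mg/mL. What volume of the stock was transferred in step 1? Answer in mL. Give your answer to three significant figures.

0.450 mL

Step 1: v brought to 2.6 mL → factor = 2.6 mL/v
Step 2: 0.72 mL + 19.4 mL = 20.12 mL total → factor 20.12/0.72 = 27.944
Product of known-step factors = 27.944
Overall factor = 25.0 g/L / (0.155 mg/mL) = 161.29
Step-1 factor = 161.29 / 27.944 = 5.7718
v = 2.6 mL / 5.7718 = 0.450 mL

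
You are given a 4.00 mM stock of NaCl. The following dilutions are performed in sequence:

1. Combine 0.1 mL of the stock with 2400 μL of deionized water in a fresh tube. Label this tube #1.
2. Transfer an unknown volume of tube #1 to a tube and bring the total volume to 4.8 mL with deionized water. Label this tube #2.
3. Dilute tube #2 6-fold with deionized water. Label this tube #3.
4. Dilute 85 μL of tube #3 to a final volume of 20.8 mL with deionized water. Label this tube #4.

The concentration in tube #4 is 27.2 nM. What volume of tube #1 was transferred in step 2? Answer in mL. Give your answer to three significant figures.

1.20 mL

Step 1: 0.1 mL + 2400 μL = 2.5 mL total → factor 2.5/0.1 = 25
Step 2: v brought to 4.8 mL → factor = 4.8 mL/v
Step 3: 6-fold → factor 6
Step 4: 85 μL brought to 20.8 mL → factor 20800/85 = 244.71
Product of known-step factors = 36706
Overall factor = 4.00 mM / (27.2 nM) = 1.4706 × 10^5
Step-2 factor = 1.4706 × 10^5 / 36706 = 4.0064
v = 4.8 mL / 4.0064 = 1.20 mL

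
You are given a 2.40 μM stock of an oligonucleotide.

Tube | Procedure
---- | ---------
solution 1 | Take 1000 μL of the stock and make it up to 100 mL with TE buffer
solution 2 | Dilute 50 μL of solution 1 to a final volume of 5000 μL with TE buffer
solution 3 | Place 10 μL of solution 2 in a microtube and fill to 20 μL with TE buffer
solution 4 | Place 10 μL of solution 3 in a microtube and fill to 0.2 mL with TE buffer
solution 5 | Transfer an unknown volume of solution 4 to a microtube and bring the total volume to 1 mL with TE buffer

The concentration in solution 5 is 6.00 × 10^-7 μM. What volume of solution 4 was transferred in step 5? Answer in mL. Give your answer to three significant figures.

Step 1: 1000 μL brought to 100 mL → factor 1 × 10^5/1000 = 100
Step 2: 50 μL brought to 5000 μL → factor 5000/50 = 100
Step 3: 10 μL brought to 20 μL → factor 20/10 = 2
Step 4: 10 μL brought to 0.2 mL → factor 200/10 = 20
Step 5: v brought to 1 mL → factor = 1 mL/v
Product of known-step factors = 4 × 10^5
Overall factor = 2.40 μM / (6.00 × 10^-7 μM) = 4 × 10^6
Step-5 factor = 4 × 10^6 / 4 × 10^5 = 10
v = 1 mL / 10 = 0.100 mL

0.100 mL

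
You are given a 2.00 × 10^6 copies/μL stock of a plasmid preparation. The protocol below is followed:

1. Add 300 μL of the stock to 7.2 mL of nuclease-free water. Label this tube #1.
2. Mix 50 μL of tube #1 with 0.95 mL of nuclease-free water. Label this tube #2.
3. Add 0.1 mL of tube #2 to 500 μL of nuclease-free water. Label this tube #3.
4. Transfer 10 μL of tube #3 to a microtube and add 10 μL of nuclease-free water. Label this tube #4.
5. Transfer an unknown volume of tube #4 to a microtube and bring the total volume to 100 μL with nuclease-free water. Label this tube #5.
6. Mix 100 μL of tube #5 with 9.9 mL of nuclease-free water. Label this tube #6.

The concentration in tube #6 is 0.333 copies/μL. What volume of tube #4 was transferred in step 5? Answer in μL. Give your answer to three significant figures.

9.99 μL

Step 1: 300 μL + 7.2 mL = 7500 μL total → factor 7500/300 = 25
Step 2: 50 μL + 0.95 mL = 1000 μL total → factor 1000/50 = 20
Step 3: 0.1 mL + 500 μL = 0.6 mL total → factor 0.6/0.1 = 6
Step 4: 10 μL + 10 μL = 20 μL total → factor 20/10 = 2
Step 5: v brought to 100 μL → factor = 100 μL/v
Step 6: 100 μL + 9.9 mL = 10000 μL total → factor 10000/100 = 100
Product of known-step factors = 6 × 10^5
Overall factor = 2.00 × 10^6 copies/μL / (0.333 copies/μL) = 6.006 × 10^6
Step-5 factor = 6.006 × 10^6 / 6 × 10^5 = 10.01
v = 100 μL / 10.01 = 9.99 μL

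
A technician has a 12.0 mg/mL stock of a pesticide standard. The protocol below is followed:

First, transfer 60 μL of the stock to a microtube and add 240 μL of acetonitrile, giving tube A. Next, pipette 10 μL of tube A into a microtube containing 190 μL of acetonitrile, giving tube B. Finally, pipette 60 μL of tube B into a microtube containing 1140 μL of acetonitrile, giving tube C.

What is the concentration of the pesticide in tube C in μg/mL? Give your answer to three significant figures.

6.00 μg/mL

Step 1: 60 μL + 240 μL = 300 μL total → factor 300/60 = 5
Step 2: 10 μL + 190 μL = 200 μL total → factor 200/10 = 20
Step 3: 60 μL + 1140 μL = 1200 μL total → factor 1200/60 = 20
Overall dilution factor = 5 × 20 × 20 = 2000
Final = 12.0 mg/mL / 2000 = 0.006000 mg/mL = 6.00 μg/mL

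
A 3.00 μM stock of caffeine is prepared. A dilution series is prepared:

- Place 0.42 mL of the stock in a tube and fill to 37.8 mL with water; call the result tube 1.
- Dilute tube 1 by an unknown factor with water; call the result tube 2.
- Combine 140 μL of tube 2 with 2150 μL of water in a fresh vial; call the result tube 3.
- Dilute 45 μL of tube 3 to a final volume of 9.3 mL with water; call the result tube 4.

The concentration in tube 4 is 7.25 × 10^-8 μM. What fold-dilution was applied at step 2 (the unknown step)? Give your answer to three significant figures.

136-fold

Step 1: 0.42 mL brought to 37.8 mL → factor 37.8/0.42 = 90
Step 2: unknown factor x
Step 3: 140 μL + 2150 μL = 2290 μL total → factor 2290/140 = 16.357
Step 4: 45 μL brought to 9.3 mL → factor 9300/45 = 206.67
Product of known-step factors = 3.0424 × 10^5
Overall factor = 3.00 μM / (7.25 × 10^-8 μM) = 4.1379 × 10^7
x = 4.1379 × 10^7 / 3.0424 × 10^5 = 136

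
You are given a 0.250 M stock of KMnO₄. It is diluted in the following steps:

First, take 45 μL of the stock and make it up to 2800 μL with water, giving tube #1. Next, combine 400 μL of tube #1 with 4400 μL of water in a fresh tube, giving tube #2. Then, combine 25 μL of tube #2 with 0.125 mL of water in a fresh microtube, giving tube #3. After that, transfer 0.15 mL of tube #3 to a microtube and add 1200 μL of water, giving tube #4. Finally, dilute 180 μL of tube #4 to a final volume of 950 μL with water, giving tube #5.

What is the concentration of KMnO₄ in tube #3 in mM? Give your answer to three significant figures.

0.0558 mM

Step 1: 45 μL brought to 2800 μL → factor 2800/45 = 62.222
Step 2: 400 μL + 4400 μL = 4800 μL total → factor 4800/400 = 12
Step 3: 25 μL + 0.125 mL = 150 μL total → factor 150/25 = 6
Dilution factor through tube #3 = 62.222 × 12 × 6 = 4480
[tube #3] = 0.250 M / 4480 = 5.580 × 10^-5 M = 0.0558 mM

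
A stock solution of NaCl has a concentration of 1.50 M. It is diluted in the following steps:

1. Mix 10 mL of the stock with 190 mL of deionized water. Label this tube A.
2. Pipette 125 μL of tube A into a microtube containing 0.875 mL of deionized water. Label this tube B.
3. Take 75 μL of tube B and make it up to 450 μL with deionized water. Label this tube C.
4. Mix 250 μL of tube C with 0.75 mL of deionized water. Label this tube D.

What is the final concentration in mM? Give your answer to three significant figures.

Step 1: 10 mL + 190 mL = 200 mL total → factor 200/10 = 20
Step 2: 125 μL + 0.875 mL = 1000 μL total → factor 1000/125 = 8
Step 3: 75 μL brought to 450 μL → factor 450/75 = 6
Step 4: 250 μL + 0.75 mL = 1000 μL total → factor 1000/250 = 4
Overall dilution factor = 20 × 8 × 6 × 4 = 3840
Final = 1.50 M / 3840 = 0.0003906 M = 0.391 mM

0.391 mM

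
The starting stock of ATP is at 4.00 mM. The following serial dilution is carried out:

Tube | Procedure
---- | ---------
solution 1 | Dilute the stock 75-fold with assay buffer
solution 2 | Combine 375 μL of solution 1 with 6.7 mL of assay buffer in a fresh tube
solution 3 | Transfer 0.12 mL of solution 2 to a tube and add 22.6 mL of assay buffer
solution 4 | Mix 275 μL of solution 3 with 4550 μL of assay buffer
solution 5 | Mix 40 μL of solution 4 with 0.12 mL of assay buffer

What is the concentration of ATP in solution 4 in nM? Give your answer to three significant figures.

Step 1: 75-fold → factor 75
Step 2: 375 μL + 6.7 mL = 7075 μL total → factor 7075/375 = 18.867
Step 3: 0.12 mL + 22.6 mL = 22.72 mL total → factor 22.72/0.12 = 189.33
Step 4: 275 μL + 4550 μL = 4825 μL total → factor 4825/275 = 17.545
Dilution factor through solution 4 = 75 × 18.867 × 189.33 × 17.545 = 4.7005 × 10^6
[solution 4] = 4.00 mM / 4.7005 × 10^6 = 8.510 × 10^-7 mM = 0.851 nM

0.851 nM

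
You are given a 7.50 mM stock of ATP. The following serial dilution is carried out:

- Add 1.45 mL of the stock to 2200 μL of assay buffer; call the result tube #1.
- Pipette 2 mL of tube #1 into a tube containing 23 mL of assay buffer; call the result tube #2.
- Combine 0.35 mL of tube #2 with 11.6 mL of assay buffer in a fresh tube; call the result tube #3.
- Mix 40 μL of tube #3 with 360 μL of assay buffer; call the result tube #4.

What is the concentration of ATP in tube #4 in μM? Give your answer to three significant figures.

0.698 μM

Step 1: 1.45 mL + 2200 μL = 3.65 mL total → factor 3.65/1.45 = 2.5172
Step 2: 2 mL + 23 mL = 25 mL total → factor 25/2 = 12.5
Step 3: 0.35 mL + 11.6 mL = 11.95 mL total → factor 11.95/0.35 = 34.143
Step 4: 40 μL + 360 μL = 400 μL total → factor 400/40 = 10
Overall dilution factor = 2.5172 × 12.5 × 34.143 × 10 = 10743
Final = 7.50 mM / 10743 = 0.0006981 mM = 0.698 μM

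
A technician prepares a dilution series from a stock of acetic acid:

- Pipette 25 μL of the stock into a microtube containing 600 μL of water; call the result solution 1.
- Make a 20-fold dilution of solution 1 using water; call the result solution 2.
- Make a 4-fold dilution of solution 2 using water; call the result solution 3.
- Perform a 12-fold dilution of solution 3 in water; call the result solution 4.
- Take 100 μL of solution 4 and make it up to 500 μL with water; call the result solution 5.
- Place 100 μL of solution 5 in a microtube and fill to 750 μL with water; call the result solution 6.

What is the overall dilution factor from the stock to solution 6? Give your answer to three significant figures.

Step 1: 25 μL + 600 μL = 625 μL total → factor 625/25 = 25
Step 2: 20-fold → factor 20
Step 3: 4-fold → factor 4
Step 4: 12-fold → factor 12
Step 5: 100 μL brought to 500 μL → factor 500/100 = 5
Step 6: 100 μL brought to 750 μL → factor 750/100 = 7.5
Overall dilution factor = 25 × 20 × 4 × 12 × 5 × 7.5 = 9 × 10^5

9.00 × 10^5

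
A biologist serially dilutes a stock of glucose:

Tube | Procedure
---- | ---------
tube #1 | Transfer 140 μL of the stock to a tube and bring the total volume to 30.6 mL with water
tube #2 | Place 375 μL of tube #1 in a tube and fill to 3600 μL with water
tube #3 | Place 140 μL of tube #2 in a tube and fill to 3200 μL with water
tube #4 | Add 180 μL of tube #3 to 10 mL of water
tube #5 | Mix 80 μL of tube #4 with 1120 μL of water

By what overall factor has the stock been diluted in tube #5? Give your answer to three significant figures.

Step 1: 140 μL brought to 30.6 mL → factor 30600/140 = 218.57
Step 2: 375 μL brought to 3600 μL → factor 3600/375 = 9.6
Step 3: 140 μL brought to 3200 μL → factor 3200/140 = 22.857
Step 4: 180 μL + 10 mL = 10180 μL total → factor 10180/180 = 56.556
Step 5: 80 μL + 1120 μL = 1200 μL total → factor 1200/80 = 15
Overall dilution factor = 218.57 × 9.6 × 22.857 × 56.556 × 15 = 4.0687 × 10^7

4.07 × 10^7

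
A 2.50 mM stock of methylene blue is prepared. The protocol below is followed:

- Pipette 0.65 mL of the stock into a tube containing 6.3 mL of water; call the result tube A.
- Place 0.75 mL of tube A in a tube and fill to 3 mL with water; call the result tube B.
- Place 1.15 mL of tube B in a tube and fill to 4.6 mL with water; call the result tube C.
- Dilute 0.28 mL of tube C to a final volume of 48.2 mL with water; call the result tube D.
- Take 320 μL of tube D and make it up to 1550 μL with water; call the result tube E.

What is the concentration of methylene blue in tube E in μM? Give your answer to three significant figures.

Step 1: 0.65 mL + 6.3 mL = 6.95 mL total → factor 6.95/0.65 = 10.692
Step 2: 0.75 mL brought to 3 mL → factor 3/0.75 = 4
Step 3: 1.15 mL brought to 4.6 mL → factor 4.6/1.15 = 4
Step 4: 0.28 mL brought to 48.2 mL → factor 48.2/0.28 = 172.14
Step 5: 320 μL brought to 1550 μL → factor 1550/320 = 4.8438
Overall dilution factor = 10.692 × 4 × 4 × 172.14 × 4.8438 = 1.4265 × 10^5
Final = 2.50 mM / 1.4265 × 10^5 = 1.753 × 10^-5 mM = 0.0175 μM

0.0175 μM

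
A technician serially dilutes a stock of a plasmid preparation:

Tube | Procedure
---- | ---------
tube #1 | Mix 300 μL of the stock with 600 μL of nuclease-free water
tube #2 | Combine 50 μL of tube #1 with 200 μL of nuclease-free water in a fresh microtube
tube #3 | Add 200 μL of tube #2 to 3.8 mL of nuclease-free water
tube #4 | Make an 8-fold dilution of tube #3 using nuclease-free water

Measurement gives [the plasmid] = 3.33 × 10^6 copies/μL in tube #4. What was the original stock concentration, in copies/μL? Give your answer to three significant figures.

7.99 × 10^9 copies/μL

Step 1: 300 μL + 600 μL = 900 μL total → factor 900/300 = 3
Step 2: 50 μL + 200 μL = 250 μL total → factor 250/50 = 5
Step 3: 200 μL + 3.8 mL = 4000 μL total → factor 4000/200 = 20
Step 4: 8-fold → factor 8
Overall dilution factor = 3 × 5 × 20 × 8 = 2400
Stock = 3.33 × 10^6 copies/μL × 2400 = 7.99 × 10^9 copies/μL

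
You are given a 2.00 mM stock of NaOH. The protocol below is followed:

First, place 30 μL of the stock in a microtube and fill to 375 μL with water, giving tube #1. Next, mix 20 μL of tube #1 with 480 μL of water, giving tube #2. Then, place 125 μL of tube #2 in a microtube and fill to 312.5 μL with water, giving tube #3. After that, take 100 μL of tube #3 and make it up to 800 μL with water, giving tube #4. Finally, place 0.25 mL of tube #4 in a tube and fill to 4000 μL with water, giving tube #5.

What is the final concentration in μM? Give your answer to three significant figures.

Step 1: 30 μL brought to 375 μL → factor 375/30 = 12.5
Step 2: 20 μL + 480 μL = 500 μL total → factor 500/20 = 25
Step 3: 125 μL brought to 312.5 μL → factor 312.5/125 = 2.5
Step 4: 100 μL brought to 800 μL → factor 800/100 = 8
Step 5: 0.25 mL brought to 4000 μL → factor 4/0.25 = 16
Overall dilution factor = 12.5 × 25 × 2.5 × 8 × 16 = 1 × 10^5
Final = 2.00 mM / 1 × 10^5 = 2.000 × 10^-5 mM = 0.0200 μM

0.0200 μM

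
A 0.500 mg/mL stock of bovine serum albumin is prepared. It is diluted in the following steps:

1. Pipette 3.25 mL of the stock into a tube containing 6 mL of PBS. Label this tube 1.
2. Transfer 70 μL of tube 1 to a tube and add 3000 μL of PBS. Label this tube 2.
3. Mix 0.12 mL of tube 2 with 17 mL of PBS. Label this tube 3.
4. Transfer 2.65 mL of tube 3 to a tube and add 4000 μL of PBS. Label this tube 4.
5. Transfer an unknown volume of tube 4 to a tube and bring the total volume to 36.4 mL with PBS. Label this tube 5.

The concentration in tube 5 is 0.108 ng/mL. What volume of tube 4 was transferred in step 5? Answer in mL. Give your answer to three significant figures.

Step 1: 3.25 mL + 6 mL = 9.25 mL total → factor 9.25/3.25 = 2.8462
Step 2: 70 μL + 3000 μL = 3070 μL total → factor 3070/70 = 43.857
Step 3: 0.12 mL + 17 mL = 17.12 mL total → factor 17.12/0.12 = 142.67
Step 4: 2.65 mL + 4000 μL = 6.65 mL total → factor 6.65/2.65 = 2.5094
Step 5: v brought to 36.4 mL → factor = 36.4 mL/v
Product of known-step factors = 44689
Overall factor = 0.500 mg/mL / (0.108 ng/mL) = 4.6296 × 10^6
Step-5 factor = 4.6296 × 10^6 / 44689 = 103.6
v = 36.4 mL / 103.6 = 0.351 mL

0.351 mL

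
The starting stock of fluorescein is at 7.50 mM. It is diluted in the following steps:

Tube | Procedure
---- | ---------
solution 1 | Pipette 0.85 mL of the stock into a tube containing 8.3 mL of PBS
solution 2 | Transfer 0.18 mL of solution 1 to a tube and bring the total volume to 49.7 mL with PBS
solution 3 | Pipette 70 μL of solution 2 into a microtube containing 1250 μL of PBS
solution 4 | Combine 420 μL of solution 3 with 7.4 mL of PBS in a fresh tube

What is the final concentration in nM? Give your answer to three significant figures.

7.19 nM

Step 1: 0.85 mL + 8.3 mL = 9.15 mL total → factor 9.15/0.85 = 10.765
Step 2: 0.18 mL brought to 49.7 mL → factor 49.7/0.18 = 276.11
Step 3: 70 μL + 1250 μL = 1320 μL total → factor 1320/70 = 18.857
Step 4: 420 μL + 7.4 mL = 7820 μL total → factor 7820/420 = 18.619
Overall dilution factor = 10.765 × 276.11 × 18.857 × 18.619 = 1.0436 × 10^6
Final = 7.50 mM / 1.0436 × 10^6 = 7.187 × 10^-6 mM = 7.19 nM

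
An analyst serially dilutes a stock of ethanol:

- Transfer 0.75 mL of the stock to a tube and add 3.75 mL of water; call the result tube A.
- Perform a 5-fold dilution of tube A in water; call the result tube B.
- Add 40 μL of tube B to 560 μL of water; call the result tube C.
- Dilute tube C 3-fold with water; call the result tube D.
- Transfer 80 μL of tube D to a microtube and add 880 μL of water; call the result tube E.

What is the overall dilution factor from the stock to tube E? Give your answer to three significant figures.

1.62 × 10^4

Step 1: 0.75 mL + 3.75 mL = 4.5 mL total → factor 4.5/0.75 = 6
Step 2: 5-fold → factor 5
Step 3: 40 μL + 560 μL = 600 μL total → factor 600/40 = 15
Step 4: 3-fold → factor 3
Step 5: 80 μL + 880 μL = 960 μL total → factor 960/80 = 12
Overall dilution factor = 6 × 5 × 15 × 3 × 12 = 16200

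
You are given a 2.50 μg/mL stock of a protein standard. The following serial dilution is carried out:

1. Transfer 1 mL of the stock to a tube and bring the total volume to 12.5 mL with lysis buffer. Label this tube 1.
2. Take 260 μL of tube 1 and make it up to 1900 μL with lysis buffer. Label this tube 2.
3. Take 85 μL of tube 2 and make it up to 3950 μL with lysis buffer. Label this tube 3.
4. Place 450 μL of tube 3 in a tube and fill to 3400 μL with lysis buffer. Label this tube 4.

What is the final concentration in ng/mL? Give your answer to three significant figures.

0.0779 ng/mL

Step 1: 1 mL brought to 12.5 mL → factor 12.5/1 = 12.5
Step 2: 260 μL brought to 1900 μL → factor 1900/260 = 7.3077
Step 3: 85 μL brought to 3950 μL → factor 3950/85 = 46.471
Step 4: 450 μL brought to 3400 μL → factor 3400/450 = 7.5556
Overall dilution factor = 12.5 × 7.3077 × 46.471 × 7.5556 = 32073
Final = 2.50 μg/mL / 32073 = 7.795 × 10^-5 μg/mL = 0.0779 ng/mL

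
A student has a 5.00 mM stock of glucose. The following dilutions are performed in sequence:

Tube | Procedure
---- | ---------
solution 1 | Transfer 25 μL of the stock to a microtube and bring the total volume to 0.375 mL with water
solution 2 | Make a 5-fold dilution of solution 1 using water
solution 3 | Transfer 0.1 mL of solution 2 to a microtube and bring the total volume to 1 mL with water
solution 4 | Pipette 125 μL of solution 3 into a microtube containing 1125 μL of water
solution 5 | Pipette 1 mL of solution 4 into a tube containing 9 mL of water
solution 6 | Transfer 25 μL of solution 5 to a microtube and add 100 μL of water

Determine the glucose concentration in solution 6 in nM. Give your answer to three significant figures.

Step 1: 25 μL brought to 0.375 mL → factor 375/25 = 15
Step 2: 5-fold → factor 5
Step 3: 0.1 mL brought to 1 mL → factor 1/0.1 = 10
Step 4: 125 μL + 1125 μL = 1250 μL total → factor 1250/125 = 10
Step 5: 1 mL + 9 mL = 10 mL total → factor 10/1 = 10
Step 6: 25 μL + 100 μL = 125 μL total → factor 125/25 = 5
Overall dilution factor = 15 × 5 × 10 × 10 × 10 × 5 = 3.75 × 10^5
Final = 5.00 mM / 3.75 × 10^5 = 1.333 × 10^-5 mM = 13.3 nM

13.3 nM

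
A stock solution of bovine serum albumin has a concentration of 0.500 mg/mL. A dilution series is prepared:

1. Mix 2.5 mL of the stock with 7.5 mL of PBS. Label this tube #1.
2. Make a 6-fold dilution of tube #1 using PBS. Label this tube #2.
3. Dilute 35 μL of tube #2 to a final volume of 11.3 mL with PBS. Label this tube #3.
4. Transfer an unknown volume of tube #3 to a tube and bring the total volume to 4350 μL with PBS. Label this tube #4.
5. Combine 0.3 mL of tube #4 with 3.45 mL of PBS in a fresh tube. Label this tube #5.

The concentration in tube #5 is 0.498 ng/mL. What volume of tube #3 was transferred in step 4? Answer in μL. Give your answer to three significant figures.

Step 1: 2.5 mL + 7.5 mL = 10 mL total → factor 10/2.5 = 4
Step 2: 6-fold → factor 6
Step 3: 35 μL brought to 11.3 mL → factor 11300/35 = 322.86
Step 4: v brought to 4350 μL → factor = 4350 μL/v
Step 5: 0.3 mL + 3.45 mL = 3.75 mL total → factor 3.75/0.3 = 12.5
Product of known-step factors = 96857
Overall factor = 0.500 mg/mL / (0.498 ng/mL) = 1.004 × 10^6
Step-4 factor = 1.004 × 10^6 / 96857 = 10.366
v = 4350 μL / 10.366 = 420 μL

420 μL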